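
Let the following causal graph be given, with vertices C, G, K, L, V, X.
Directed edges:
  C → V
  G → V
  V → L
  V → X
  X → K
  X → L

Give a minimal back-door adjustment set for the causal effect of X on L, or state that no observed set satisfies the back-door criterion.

X→L: minimal back-door set {V}.

desc(X)\{X}={K,L}; candidates ⊆ {C,G,V}.
size 0: {}; under {} X still reaches {C,G,L,V} ∋ L.
{V}: X⊥L given {V} in G with X→· removed — back-door holds.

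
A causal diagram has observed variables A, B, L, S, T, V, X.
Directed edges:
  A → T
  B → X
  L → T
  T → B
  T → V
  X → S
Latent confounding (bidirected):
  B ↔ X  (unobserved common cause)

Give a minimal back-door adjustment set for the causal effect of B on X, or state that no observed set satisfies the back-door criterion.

desc(B)\{B}={S,X}; candidates ⊆ {A,L,T,V}.
B↔X: latent back-door arc(s) into B.
size 0: {}; under {} B still reaches {A,L,S,T,V,X} ∋ X.
size 1: {A}, {L}, {T} …(+1); under {A} B still reaches {L,S,T,V,X} ∋ X.
size 2: {A,L}, {A,T}, {A,V} …(+3); under {A,L} B still reaches {S,T,V,X} ∋ X.
B↔X cannot be blocked by any observed set — no back-door set.

B→X: no observed back-door set.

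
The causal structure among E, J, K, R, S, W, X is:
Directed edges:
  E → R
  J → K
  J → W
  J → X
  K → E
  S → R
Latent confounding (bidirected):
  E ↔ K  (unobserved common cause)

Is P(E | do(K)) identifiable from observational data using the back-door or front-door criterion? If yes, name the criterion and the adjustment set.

P(E|do(K)): not identifiable (no BD/FD set).

desc(K)\{K}={E,R}; candidates ⊆ {J,S,W,X}.
K↔E: latent back-door arc(s) into K.
size 0: {}; under {} K still reaches {E,J,R,W,X} ∋ E.
size 1: {J}, {S}, {W} …(+1); under {J} K still reaches {E,R} ∋ E.
size 2: {J,S}, {J,W}, {J,X} …(+3); under {J,S} K still reaches {E,R} ∋ E.
K↔E cannot be blocked by any observed set — no back-door set.
No mediator lies on a directed K→…→E path.
Neither criterion identifies P(E|do(K)) in this graph.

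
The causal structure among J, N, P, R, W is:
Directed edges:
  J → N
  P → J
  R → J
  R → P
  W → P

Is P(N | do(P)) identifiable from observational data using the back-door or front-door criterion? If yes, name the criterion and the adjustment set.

desc(P)\{P}={J,N}; candidates ⊆ {R,W}.
size 0: {}; under {} P still reaches {J,N,R,W} ∋ N.
{R}: P⊥N given {R} in G with P→· removed — back-door holds.
P(N|do(P)) = Σ_{R} P(N|P,R)·P(R).

P(N|do(P)): backdoor, adjust for {R}.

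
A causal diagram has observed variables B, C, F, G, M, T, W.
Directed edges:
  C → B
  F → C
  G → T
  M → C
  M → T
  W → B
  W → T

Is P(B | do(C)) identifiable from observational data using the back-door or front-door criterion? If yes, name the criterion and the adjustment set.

P(B|do(C)): backdoor, adjust for ∅.

desc(C)\{C}={B}; candidates ⊆ {F,G,M,T,W}.
∅: C⊥B given ∅ in G with C→· removed — back-door holds.
P(B|do(C)) = P(B|C) — no adjustment needed.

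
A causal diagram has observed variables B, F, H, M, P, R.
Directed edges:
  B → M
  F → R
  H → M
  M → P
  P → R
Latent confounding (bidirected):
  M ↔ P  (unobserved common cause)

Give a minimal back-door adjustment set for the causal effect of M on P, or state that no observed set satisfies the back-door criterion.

desc(M)\{M}={P,R}; candidates ⊆ {B,F,H}.
M↔P: latent back-door arc(s) into M.
size 0: {}; under {} M still reaches {B,H,P,R} ∋ P.
size 1: {B}, {F}, {H}; under {B} M still reaches {H,P,R} ∋ P.
size 2: {B,F}, {B,H}, {F,H}; under {B,F} M still reaches {H,P,R} ∋ P.
M↔P cannot be blocked by any observed set — no back-door set.

M→P: no observed back-door set.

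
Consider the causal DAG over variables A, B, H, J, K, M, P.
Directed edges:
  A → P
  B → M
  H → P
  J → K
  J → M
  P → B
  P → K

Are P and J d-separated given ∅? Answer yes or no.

Bayes-Ball from P | ∅ reaches {A,B,H,K,M}.
J ∉ reach(P|∅) ⇒ P ⊥ J | ∅.

Yes — P ⊥ J | ∅.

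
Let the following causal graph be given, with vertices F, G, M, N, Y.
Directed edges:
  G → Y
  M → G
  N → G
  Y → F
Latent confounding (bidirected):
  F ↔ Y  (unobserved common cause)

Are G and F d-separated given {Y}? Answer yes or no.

Bayes-Ball from G | {Y} reaches {F,M,N}.
F ∈ reach(G|{Y}) ⇒ G ⊥̸ F | {Y}.

No — G and F are d-connected given {Y}.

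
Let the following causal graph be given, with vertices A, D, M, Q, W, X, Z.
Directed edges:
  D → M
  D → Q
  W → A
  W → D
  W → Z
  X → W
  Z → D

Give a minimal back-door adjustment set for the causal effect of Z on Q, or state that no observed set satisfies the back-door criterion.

desc(Z)\{Z}={D,M,Q}; candidates ⊆ {A,W,X}.
size 0: {}; under {} Z still reaches {A,D,M,Q,W,X} ∋ Q.
{W}: Z⊥Q given {W} in G with Z→· removed — back-door holds.

Z→Q: minimal back-door set {W}.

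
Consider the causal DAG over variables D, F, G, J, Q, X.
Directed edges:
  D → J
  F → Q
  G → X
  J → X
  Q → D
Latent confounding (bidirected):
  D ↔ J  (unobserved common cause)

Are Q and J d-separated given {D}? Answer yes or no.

Bayes-Ball from Q | {D} reaches {F,J,X}.
J ∈ reach(Q|{D}) ⇒ Q ⊥̸ J | {D}.

No — Q and J are d-connected given {D}.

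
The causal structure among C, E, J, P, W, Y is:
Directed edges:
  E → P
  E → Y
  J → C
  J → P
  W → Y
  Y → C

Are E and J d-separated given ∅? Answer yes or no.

Bayes-Ball from E | ∅ reaches {C,P,Y}.
J ∉ reach(E|∅) ⇒ E ⊥ J | ∅.

Yes — E ⊥ J | ∅.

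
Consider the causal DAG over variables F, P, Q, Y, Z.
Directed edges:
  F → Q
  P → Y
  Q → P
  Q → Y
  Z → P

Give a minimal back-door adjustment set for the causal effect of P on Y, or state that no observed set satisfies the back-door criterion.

desc(P)\{P}={Y}; candidates ⊆ {F,Q,Z}.
size 0: {}; under {} P still reaches {F,Q,Y,Z} ∋ Y.
{Q}: P⊥Y given {Q} in G with P→· removed — back-door holds.

P→Y: minimal back-door set {Q}.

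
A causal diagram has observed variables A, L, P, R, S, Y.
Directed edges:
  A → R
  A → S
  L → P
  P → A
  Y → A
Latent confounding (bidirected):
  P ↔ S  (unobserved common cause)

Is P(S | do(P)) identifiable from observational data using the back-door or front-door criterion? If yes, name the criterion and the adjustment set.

desc(P)\{P}={A,R,S}; candidates ⊆ {L,Y}.
P↔S: latent back-door arc(s) into P.
size 0: {}; under {} P still reaches {L,S} ∋ S.
size 1: {L}, {Y}; under {L} P still reaches {S} ∋ S.
size 2: {L,Y}; under {L,Y} P still reaches {S} ∋ S.
P↔S cannot be blocked by any observed set — no back-door set.
{A}: (i) intercepts every directed P→S path; (ii) no back-door P→{A}; (iii) {P} blocks every back-door {A}→S. Front-door holds.
P(S|do(P)) = Σ_{A} P(A|P) Σ_{P'} P(S|A,P')P(P').

P(S|do(P)): frontdoor, adjust for {A}.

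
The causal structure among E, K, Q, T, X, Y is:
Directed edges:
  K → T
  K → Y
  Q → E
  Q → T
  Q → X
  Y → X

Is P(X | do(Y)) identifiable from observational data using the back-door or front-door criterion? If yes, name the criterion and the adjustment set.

desc(Y)\{Y}={X}; candidates ⊆ {E,K,Q,T}.
∅: Y⊥X given ∅ in G with Y→· removed — back-door holds.
P(X|do(Y)) = P(X|Y) — no adjustment needed.

P(X|do(Y)): backdoor, adjust for ∅.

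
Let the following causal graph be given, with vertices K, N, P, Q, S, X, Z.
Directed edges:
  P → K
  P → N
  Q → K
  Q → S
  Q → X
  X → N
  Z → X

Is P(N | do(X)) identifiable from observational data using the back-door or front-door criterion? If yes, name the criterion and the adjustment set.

P(N|do(X)): backdoor, adjust for ∅.

desc(X)\{X}={N}; candidates ⊆ {K,P,Q,S,Z}.
∅: X⊥N given ∅ in G with X→· removed — back-door holds.
P(N|do(X)) = P(N|X) — no adjustment needed.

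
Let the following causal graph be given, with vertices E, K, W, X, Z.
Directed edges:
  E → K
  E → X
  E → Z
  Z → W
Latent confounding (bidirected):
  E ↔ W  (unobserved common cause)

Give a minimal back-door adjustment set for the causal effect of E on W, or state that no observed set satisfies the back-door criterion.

desc(E)\{E}={K,W,X,Z}; candidates ⊆ {—}.
E↔W: latent back-door arc(s) into E.
size 0: {}; under {} E still reaches {W} ∋ W.
E↔W cannot be blocked by any observed set — no back-door set.

E→W: no observed back-door set.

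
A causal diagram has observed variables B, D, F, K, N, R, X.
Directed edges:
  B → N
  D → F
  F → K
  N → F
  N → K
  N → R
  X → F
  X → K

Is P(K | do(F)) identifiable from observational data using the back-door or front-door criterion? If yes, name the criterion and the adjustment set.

desc(F)\{F}={K}; candidates ⊆ {B,D,N,R,X}.
size 0: {}; under {} F still reaches {B,D,K,N,R,X} ∋ K.
size 1: {B}, {D}, {N} …(+2); under {B} F still reaches {D,K,N,R,X} ∋ K.
{N,X}: F⊥K given {N,X} in G with F→· removed — back-door holds.
P(K|do(F)) = Σ_{N,X} P(K|F,N,X)·P(N,X).

P(K|do(F)): backdoor, adjust for {N, X}.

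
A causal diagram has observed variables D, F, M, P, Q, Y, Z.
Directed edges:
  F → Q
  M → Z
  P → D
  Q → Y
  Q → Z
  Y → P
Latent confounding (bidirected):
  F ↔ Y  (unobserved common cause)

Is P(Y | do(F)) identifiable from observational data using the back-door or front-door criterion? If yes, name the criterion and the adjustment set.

desc(F)\{F}={D,P,Q,Y,Z}; candidates ⊆ {M}.
F↔Y: latent back-door arc(s) into F.
size 0: {}; under {} F still reaches {D,P,Y} ∋ Y.
size 1: {M}; under {M} F still reaches {D,P,Y} ∋ Y.
F↔Y cannot be blocked by any observed set — no back-door set.
{Q}: (i) intercepts every directed F→Y path; (ii) no back-door F→{Q}; (iii) {F} blocks every back-door {Q}→Y. Front-door holds.
P(Y|do(F)) = Σ_{Q} P(Q|F) Σ_{F'} P(Y|Q,F')P(F').

P(Y|do(F)): frontdoor, adjust for {Q}.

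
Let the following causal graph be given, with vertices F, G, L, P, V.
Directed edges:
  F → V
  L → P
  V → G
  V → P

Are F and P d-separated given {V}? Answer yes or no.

Bayes-Ball from F | {V} reaches ∅.
P ∉ reach(F|{V}) ⇒ F ⊥ P | {V}.

Yes — F ⊥ P | {V}.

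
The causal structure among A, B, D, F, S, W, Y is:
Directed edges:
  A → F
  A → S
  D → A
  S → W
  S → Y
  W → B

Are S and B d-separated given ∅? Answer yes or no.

Bayes-Ball from S | ∅ reaches {A,B,D,F,W,Y}.
B ∈ reach(S|∅) ⇒ S ⊥̸ B | ∅.

No — S and B are d-connected given ∅.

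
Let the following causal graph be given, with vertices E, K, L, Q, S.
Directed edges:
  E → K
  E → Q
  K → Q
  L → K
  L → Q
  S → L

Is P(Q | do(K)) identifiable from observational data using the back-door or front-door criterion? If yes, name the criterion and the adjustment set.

desc(K)\{K}={Q}; candidates ⊆ {E,L,S}.
size 0: {}; under {} K still reaches {E,L,Q,S} ∋ Q.
size 1: {E}, {L}, {S}; under {E} K still reaches {L,Q,S} ∋ Q.
{E,L}: K⊥Q given {E,L} in G with K→· removed — back-door holds.
P(Q|do(K)) = Σ_{E,L} P(Q|K,E,L)·P(E,L).

P(Q|do(K)): backdoor, adjust for {E, L}.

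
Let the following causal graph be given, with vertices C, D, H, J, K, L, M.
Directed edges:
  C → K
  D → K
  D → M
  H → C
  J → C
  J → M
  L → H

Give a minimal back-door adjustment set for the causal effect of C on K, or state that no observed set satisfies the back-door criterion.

desc(C)\{C}={K}; candidates ⊆ {D,H,J,L,M}.
∅: C⊥K given ∅ in G with C→· removed — back-door holds.

C→K: minimal back-door set ∅.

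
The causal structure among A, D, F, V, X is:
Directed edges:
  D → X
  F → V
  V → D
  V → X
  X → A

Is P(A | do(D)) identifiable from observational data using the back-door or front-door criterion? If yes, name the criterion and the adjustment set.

desc(D)\{D}={A,X}; candidates ⊆ {F,V}.
size 0: {}; under {} D still reaches {A,F,V,X} ∋ A.
{V}: D⊥A given {V} in G with D→· removed — back-door holds.
P(A|do(D)) = Σ_{V} P(A|D,V)·P(V).

P(A|do(D)): backdoor, adjust for {V}.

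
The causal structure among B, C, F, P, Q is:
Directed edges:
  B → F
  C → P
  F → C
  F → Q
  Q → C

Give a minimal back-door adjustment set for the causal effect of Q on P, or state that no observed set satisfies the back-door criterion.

Q→P: minimal back-door set {F}.

desc(Q)\{Q}={C,P}; candidates ⊆ {B,F}.
size 0: {}; under {} Q still reaches {B,C,F,P} ∋ P.
{F}: Q⊥P given {F} in G with Q→· removed — back-door holds.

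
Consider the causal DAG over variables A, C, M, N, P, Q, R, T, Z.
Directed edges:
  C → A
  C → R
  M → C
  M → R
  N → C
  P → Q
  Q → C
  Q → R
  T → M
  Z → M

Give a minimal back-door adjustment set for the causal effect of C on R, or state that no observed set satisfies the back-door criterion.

C→R: minimal back-door set {M, Q}.

desc(C)\{C}={A,R}; candidates ⊆ {M,N,P,Q,T,Z}.
size 0: {}; under {} C still reaches {M,N,P,Q,R,T,Z} ∋ R.
size 1: {M}, {N}, {P} …(+3); under {M} C still reaches {N,P,Q,R} ∋ R.
{M,Q}: C⊥R given {M,Q} in G with C→· removed — back-door holds.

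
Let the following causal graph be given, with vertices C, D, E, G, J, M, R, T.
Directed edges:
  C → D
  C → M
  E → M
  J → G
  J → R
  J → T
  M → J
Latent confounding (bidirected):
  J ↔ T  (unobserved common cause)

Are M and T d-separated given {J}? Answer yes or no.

Bayes-Ball from M | {J} reaches {C,D,E,T}.
T ∈ reach(M|{J}) ⇒ M ⊥̸ T | {J}.

No — M and T are d-connected given {J}.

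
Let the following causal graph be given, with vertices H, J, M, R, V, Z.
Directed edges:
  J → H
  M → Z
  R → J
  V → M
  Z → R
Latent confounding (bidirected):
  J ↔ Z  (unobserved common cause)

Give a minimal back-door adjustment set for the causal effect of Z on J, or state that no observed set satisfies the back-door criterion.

desc(Z)\{Z}={H,J,R}; candidates ⊆ {M,V}.
Z↔J: latent back-door arc(s) into Z.
size 0: {}; under {} Z still reaches {H,J,M,V} ∋ J.
size 1: {M}, {V}; under {M} Z still reaches {H,J} ∋ J.
size 2: {M,V}; under {M,V} Z still reaches {H,J} ∋ J.
Z↔J cannot be blocked by any observed set — no back-door set.

Z→J: no observed back-door set.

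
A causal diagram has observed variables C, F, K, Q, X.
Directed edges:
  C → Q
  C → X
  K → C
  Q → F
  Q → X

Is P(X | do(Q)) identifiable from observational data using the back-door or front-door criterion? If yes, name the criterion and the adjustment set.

P(X|do(Q)): backdoor, adjust for {C}.

desc(Q)\{Q}={F,X}; candidates ⊆ {C,K}.
size 0: {}; under {} Q still reaches {C,K,X} ∋ X.
{C}: Q⊥X given {C} in G with Q→· removed — back-door holds.
P(X|do(Q)) = Σ_{C} P(X|Q,C)·P(C).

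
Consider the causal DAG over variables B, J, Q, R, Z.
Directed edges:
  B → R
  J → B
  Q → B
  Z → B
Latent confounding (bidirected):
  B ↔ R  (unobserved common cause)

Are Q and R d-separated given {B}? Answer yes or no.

No — Q and R are d-connected given {B}.

Bayes-Ball from Q | {B} reaches {J,R,Z}.
R ∈ reach(Q|{B}) ⇒ Q ⊥̸ R | {B}.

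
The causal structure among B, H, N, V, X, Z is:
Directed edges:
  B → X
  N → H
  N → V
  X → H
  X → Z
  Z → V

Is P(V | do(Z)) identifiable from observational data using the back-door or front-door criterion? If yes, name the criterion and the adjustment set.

desc(Z)\{Z}={V}; candidates ⊆ {B,H,N,X}.
∅: Z⊥V given ∅ in G with Z→· removed — back-door holds.
P(V|do(Z)) = P(V|Z) — no adjustment needed.

P(V|do(Z)): backdoor, adjust for ∅.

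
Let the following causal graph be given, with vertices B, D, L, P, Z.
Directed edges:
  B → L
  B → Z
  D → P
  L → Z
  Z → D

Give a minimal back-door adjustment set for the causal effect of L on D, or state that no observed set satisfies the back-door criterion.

desc(L)\{L}={D,P,Z}; candidates ⊆ {B}.
size 0: {}; under {} L still reaches {B,D,P,Z} ∋ D.
{B}: L⊥D given {B} in G with L→· removed — back-door holds.

L→D: minimal back-door set {B}.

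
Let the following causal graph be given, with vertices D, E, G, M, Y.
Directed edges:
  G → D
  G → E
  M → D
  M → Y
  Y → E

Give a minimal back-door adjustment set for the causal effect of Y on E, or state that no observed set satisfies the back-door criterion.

Y→E: minimal back-door set ∅.

desc(Y)\{Y}={E}; candidates ⊆ {D,G,M}.
∅: Y⊥E given ∅ in G with Y→· removed — back-door holds.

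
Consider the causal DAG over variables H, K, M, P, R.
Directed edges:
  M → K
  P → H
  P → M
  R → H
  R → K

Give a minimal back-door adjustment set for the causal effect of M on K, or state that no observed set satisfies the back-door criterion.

M→K: minimal back-door set ∅.

desc(M)\{M}={K}; candidates ⊆ {H,P,R}.
∅: M⊥K given ∅ in G with M→· removed — back-door holds.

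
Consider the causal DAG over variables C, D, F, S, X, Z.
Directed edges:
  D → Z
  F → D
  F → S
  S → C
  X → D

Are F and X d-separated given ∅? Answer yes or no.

Bayes-Ball from F | ∅ reaches {C,D,S,Z}.
X ∉ reach(F|∅) ⇒ F ⊥ X | ∅.

Yes — F ⊥ X | ∅.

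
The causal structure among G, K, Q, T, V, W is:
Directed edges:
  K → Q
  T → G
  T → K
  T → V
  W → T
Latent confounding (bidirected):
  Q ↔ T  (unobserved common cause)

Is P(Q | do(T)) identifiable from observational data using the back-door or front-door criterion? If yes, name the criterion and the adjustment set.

desc(T)\{T}={G,K,Q,V}; candidates ⊆ {W}.
T↔Q: latent back-door arc(s) into T.
size 0: {}; under {} T still reaches {Q,W} ∋ Q.
size 1: {W}; under {W} T still reaches {Q} ∋ Q.
T↔Q cannot be blocked by any observed set — no back-door set.
{K}: (i) intercepts every directed T→Q path; (ii) no back-door T→{K}; (iii) {T} blocks every back-door {K}→Q. Front-door holds.
P(Q|do(T)) = Σ_{K} P(K|T) Σ_{T'} P(Q|K,T')P(T').

P(Q|do(T)): frontdoor, adjust for {K}.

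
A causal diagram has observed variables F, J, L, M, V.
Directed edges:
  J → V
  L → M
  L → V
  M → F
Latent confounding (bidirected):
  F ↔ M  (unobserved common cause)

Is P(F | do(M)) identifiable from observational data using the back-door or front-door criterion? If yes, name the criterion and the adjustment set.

P(F|do(M)): not identifiable (no BD/FD set).

desc(M)\{M}={F}; candidates ⊆ {J,L,V}.
M↔F: latent back-door arc(s) into M.
size 0: {}; under {} M still reaches {F,L,V} ∋ F.
size 1: {J}, {L}, {V}; under {J} M still reaches {F,L,V} ∋ F.
size 2: {J,L}, {J,V}, {L,V}; under {J,L} M still reaches {F} ∋ F.
M↔F cannot be blocked by any observed set — no back-door set.
No mediator lies on a directed M→…→F path.
Neither criterion identifies P(F|do(M)) in this graph.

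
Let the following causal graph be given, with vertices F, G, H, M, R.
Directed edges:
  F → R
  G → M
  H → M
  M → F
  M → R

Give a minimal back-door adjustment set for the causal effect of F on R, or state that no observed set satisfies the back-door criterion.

F→R: minimal back-door set {M}.

desc(F)\{F}={R}; candidates ⊆ {G,H,M}.
size 0: {}; under {} F still reaches {G,H,M,R} ∋ R.
{M}: F⊥R given {M} in G with F→· removed — back-door holds.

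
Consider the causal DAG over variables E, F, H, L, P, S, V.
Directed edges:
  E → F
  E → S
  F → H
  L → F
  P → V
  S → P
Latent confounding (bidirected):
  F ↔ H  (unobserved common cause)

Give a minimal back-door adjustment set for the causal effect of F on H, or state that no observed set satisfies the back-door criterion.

F→H: no observed back-door set.

desc(F)\{F}={H}; candidates ⊆ {E,L,P,S,V}.
F↔H: latent back-door arc(s) into F.
size 0: {}; under {} F still reaches {E,H,L,P,S,V} ∋ H.
size 1: {E}, {L}, {P} …(+2); under {E} F still reaches {H,L} ∋ H.
size 2: {E,L}, {E,P}, {E,S} …(+7); under {E,L} F still reaches {H} ∋ H.
F↔H cannot be blocked by any observed set — no back-door set.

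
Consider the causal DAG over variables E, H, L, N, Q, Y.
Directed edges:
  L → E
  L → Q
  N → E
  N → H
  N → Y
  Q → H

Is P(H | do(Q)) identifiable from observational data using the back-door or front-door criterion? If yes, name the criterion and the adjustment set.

desc(Q)\{Q}={H}; candidates ⊆ {E,L,N,Y}.
∅: Q⊥H given ∅ in G with Q→· removed — back-door holds.
P(H|do(Q)) = P(H|Q) — no adjustment needed.

P(H|do(Q)): backdoor, adjust for ∅.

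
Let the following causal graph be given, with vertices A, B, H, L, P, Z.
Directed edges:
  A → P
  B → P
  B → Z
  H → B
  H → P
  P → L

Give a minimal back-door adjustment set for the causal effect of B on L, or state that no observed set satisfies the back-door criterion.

desc(B)\{B}={L,P,Z}; candidates ⊆ {A,H}.
size 0: {}; under {} B still reaches {H,L,P} ∋ L.
{H}: B⊥L given {H} in G with B→· removed — back-door holds.

B→L: minimal back-door set {H}.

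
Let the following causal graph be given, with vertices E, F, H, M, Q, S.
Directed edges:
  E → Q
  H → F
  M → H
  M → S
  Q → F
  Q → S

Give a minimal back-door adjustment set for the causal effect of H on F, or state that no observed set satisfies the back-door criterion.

desc(H)\{H}={F}; candidates ⊆ {E,M,Q,S}.
∅: H⊥F given ∅ in G with H→· removed — back-door holds.

H→F: minimal back-door set ∅.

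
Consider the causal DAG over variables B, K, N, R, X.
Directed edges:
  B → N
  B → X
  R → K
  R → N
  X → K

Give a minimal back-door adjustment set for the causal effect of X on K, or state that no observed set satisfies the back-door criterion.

desc(X)\{X}={K}; candidates ⊆ {B,N,R}.
∅: X⊥K given ∅ in G with X→· removed — back-door holds.

X→K: minimal back-door set ∅.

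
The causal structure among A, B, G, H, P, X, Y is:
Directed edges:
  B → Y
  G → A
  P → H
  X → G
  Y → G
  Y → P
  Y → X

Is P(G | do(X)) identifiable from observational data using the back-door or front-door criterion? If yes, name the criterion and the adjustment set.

P(G|do(X)): backdoor, adjust for {Y}.

desc(X)\{X}={A,G}; candidates ⊆ {B,H,P,Y}.
size 0: {}; under {} X still reaches {A,B,G,H,P,Y} ∋ G.
{Y}: X⊥G given {Y} in G with X→· removed — back-door holds.
P(G|do(X)) = Σ_{Y} P(G|X,Y)·P(Y).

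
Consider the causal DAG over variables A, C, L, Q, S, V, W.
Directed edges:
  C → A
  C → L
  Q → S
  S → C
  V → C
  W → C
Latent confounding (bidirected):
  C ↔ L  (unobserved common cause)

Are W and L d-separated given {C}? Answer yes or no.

Bayes-Ball from W | {C} reaches {L,Q,S,V}.
L ∈ reach(W|{C}) ⇒ W ⊥̸ L | {C}.

No — W and L are d-connected given {C}.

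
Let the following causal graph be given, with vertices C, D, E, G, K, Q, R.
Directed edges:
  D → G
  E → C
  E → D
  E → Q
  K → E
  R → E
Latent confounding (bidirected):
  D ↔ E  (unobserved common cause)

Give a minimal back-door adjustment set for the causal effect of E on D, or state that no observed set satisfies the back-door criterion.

desc(E)\{E}={C,D,G,Q}; candidates ⊆ {K,R}.
E↔D: latent back-door arc(s) into E.
size 0: {}; under {} E still reaches {D,G,K,R} ∋ D.
size 1: {K}, {R}; under {K} E still reaches {D,G,R} ∋ D.
size 2: {K,R}; under {K,R} E still reaches {D,G} ∋ D.
E↔D cannot be blocked by any observed set — no back-door set.

E→D: no observed back-door set.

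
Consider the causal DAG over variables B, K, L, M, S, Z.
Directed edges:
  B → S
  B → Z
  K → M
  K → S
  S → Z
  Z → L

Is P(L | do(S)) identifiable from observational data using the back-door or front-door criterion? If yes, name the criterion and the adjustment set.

P(L|do(S)): backdoor, adjust for {B}.

desc(S)\{S}={L,Z}; candidates ⊆ {B,K,M}.
size 0: {}; under {} S still reaches {B,K,L,M,Z} ∋ L.
{B}: S⊥L given {B} in G with S→· removed — back-door holds.
P(L|do(S)) = Σ_{B} P(L|S,B)·P(B).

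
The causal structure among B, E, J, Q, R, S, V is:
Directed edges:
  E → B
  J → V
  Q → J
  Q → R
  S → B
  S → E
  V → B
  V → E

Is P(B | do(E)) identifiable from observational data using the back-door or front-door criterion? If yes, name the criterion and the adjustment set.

P(B|do(E)): backdoor, adjust for {S, V}.

desc(E)\{E}={B}; candidates ⊆ {J,Q,R,S,V}.
size 0: {}; under {} E still reaches {B,J,Q,R,S,V} ∋ B.
size 1: {J}, {Q}, {R} …(+2); under {J} E still reaches {B,S,V} ∋ B.
{S,V}: E⊥B given {S,V} in G with E→· removed — back-door holds.
P(B|do(E)) = Σ_{S,V} P(B|E,S,V)·P(S,V).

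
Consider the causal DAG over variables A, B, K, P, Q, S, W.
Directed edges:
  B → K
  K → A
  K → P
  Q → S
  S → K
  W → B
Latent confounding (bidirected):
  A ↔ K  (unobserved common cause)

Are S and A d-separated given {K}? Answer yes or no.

No — S and A are d-connected given {K}.

Bayes-Ball from S | {K} reaches {A,B,Q,W}.
A ∈ reach(S|{K}) ⇒ S ⊥̸ A | {K}.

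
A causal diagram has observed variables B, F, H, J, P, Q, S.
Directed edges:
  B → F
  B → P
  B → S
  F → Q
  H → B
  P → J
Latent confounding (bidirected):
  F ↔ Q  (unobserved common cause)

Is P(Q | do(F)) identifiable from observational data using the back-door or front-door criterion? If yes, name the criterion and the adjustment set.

P(Q|do(F)): not identifiable (no BD/FD set).

desc(F)\{F}={Q}; candidates ⊆ {B,H,J,P,S}.
F↔Q: latent back-door arc(s) into F.
size 0: {}; under {} F still reaches {B,H,J,P,Q,S} ∋ Q.
size 1: {B}, {H}, {J} …(+2); under {B} F still reaches {Q} ∋ Q.
size 2: {B,H}, {B,J}, {B,P} …(+7); under {B,H} F still reaches {Q} ∋ Q.
F↔Q cannot be blocked by any observed set — no back-door set.
No mediator lies on a directed F→…→Q path.
Neither criterion identifies P(Q|do(F)) in this graph.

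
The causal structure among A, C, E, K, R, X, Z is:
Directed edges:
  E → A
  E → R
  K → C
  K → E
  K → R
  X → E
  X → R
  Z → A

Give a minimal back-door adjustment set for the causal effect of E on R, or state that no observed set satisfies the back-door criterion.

desc(E)\{E}={A,R}; candidates ⊆ {C,K,X,Z}.
size 0: {}; under {} E still reaches {C,K,R,X} ∋ R.
size 1: {C}, {K}, {X} …(+1); under {C} E still reaches {K,R,X} ∋ R.
{K,X}: E⊥R given {K,X} in G with E→· removed — back-door holds.

E→R: minimal back-door set {K, X}.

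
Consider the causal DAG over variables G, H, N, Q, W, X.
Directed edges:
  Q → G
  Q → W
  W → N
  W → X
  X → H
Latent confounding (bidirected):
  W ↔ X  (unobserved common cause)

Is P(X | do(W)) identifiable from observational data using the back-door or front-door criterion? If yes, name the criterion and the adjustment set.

P(X|do(W)): not identifiable (no BD/FD set).

desc(W)\{W}={H,N,X}; candidates ⊆ {G,Q}.
W↔X: latent back-door arc(s) into W.
size 0: {}; under {} W still reaches {G,H,Q,X} ∋ X.
size 1: {G}, {Q}; under {G} W still reaches {H,Q,X} ∋ X.
size 2: {G,Q}; under {G,Q} W still reaches {H,X} ∋ X.
W↔X cannot be blocked by any observed set — no back-door set.
No mediator lies on a directed W→…→X path.
Neither criterion identifies P(X|do(W)) in this graph.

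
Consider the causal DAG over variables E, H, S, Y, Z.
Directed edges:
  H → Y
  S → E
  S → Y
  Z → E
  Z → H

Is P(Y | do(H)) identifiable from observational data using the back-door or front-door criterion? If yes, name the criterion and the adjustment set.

P(Y|do(H)): backdoor, adjust for ∅.

desc(H)\{H}={Y}; candidates ⊆ {E,S,Z}.
∅: H⊥Y given ∅ in G with H→· removed — back-door holds.
P(Y|do(H)) = P(Y|H) — no adjustment needed.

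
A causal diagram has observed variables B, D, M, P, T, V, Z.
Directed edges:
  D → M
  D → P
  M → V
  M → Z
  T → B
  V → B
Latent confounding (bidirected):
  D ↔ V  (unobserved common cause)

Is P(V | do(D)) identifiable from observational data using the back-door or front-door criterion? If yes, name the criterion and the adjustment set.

desc(D)\{D}={B,M,P,V,Z}; candidates ⊆ {T}.
D↔V: latent back-door arc(s) into D.
size 0: {}; under {} D still reaches {B,V} ∋ V.
size 1: {T}; under {T} D still reaches {B,V} ∋ V.
D↔V cannot be blocked by any observed set — no back-door set.
{M}: (i) intercepts every directed D→V path; (ii) no back-door D→{M}; (iii) {D} blocks every back-door {M}→V. Front-door holds.
P(V|do(D)) = Σ_{M} P(M|D) Σ_{D'} P(V|M,D')P(D').

P(V|do(D)): frontdoor, adjust for {M}.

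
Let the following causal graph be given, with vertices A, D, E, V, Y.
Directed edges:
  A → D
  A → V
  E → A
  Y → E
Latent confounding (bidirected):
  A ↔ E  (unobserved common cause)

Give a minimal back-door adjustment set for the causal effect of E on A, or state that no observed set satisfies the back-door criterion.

desc(E)\{E}={A,D,V}; candidates ⊆ {Y}.
E↔A: latent back-door arc(s) into E.
size 0: {}; under {} E still reaches {A,D,V,Y} ∋ A.
size 1: {Y}; under {Y} E still reaches {A,D,V} ∋ A.
E↔A cannot be blocked by any observed set — no back-door set.

E→A: no observed back-door set.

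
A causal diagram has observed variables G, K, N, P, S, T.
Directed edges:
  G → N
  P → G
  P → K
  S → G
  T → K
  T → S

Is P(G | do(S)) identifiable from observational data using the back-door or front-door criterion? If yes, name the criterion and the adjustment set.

P(G|do(S)): backdoor, adjust for ∅.

desc(S)\{S}={G,N}; candidates ⊆ {K,P,T}.
∅: S⊥G given ∅ in G with S→· removed — back-door holds.
P(G|do(S)) = P(G|S) — no adjustment needed.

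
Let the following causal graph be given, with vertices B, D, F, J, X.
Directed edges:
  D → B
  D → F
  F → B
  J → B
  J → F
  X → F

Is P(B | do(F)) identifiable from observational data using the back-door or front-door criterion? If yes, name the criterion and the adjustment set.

desc(F)\{F}={B}; candidates ⊆ {D,J,X}.
size 0: {}; under {} F still reaches {B,D,J,X} ∋ B.
size 1: {D}, {J}, {X}; under {D} F still reaches {B,J,X} ∋ B.
{D,J}: F⊥B given {D,J} in G with F→· removed — back-door holds.
P(B|do(F)) = Σ_{D,J} P(B|F,D,J)·P(D,J).

P(B|do(F)): backdoor, adjust for {D, J}.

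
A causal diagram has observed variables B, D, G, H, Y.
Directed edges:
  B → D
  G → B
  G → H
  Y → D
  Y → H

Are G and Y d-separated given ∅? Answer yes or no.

Yes — G ⊥ Y | ∅.

Bayes-Ball from G | ∅ reaches {B,D,H}.
Y ∉ reach(G|∅) ⇒ G ⊥ Y | ∅.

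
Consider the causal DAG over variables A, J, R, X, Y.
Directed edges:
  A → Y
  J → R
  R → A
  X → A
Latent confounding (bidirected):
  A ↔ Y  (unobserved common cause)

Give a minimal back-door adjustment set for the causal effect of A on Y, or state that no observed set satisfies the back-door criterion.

A→Y: no observed back-door set.

desc(A)\{A}={Y}; candidates ⊆ {J,R,X}.
A↔Y: latent back-door arc(s) into A.
size 0: {}; under {} A still reaches {J,R,X,Y} ∋ Y.
size 1: {J}, {R}, {X}; under {J} A still reaches {R,X,Y} ∋ Y.
size 2: {J,R}, {J,X}, {R,X}; under {J,R} A still reaches {X,Y} ∋ Y.
A↔Y cannot be blocked by any observed set — no back-door set.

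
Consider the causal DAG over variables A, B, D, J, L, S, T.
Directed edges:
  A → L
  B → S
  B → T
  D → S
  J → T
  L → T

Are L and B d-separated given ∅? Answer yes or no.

Bayes-Ball from L | ∅ reaches {A,T}.
B ∉ reach(L|∅) ⇒ L ⊥ B | ∅.

Yes — L ⊥ B | ∅.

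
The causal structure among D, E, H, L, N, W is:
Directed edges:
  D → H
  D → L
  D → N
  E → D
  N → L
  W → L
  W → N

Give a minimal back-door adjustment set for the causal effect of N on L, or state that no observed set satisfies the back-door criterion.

desc(N)\{N}={L}; candidates ⊆ {D,E,H,W}.
size 0: {}; under {} N still reaches {D,E,H,L,W} ∋ L.
size 1: {D}, {E}, {H} …(+1); under {D} N still reaches {L,W} ∋ L.
{D,W}: N⊥L given {D,W} in G with N→· removed — back-door holds.

N→L: minimal back-door set {D, W}.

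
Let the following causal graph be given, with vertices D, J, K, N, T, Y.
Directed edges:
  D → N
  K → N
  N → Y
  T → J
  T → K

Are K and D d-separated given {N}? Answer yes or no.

Bayes-Ball from K | {N} reaches {D,J,T}.
D ∈ reach(K|{N}) ⇒ K ⊥̸ D | {N}.

No — K and D are d-connected given {N}.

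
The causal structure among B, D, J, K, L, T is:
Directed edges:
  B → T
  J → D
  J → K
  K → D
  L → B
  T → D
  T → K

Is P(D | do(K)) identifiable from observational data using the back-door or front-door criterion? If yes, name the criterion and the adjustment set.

P(D|do(K)): backdoor, adjust for {J, T}.

desc(K)\{K}={D}; candidates ⊆ {B,J,L,T}.
size 0: {}; under {} K still reaches {B,D,J,L,T} ∋ D.
size 1: {B}, {J}, {L} …(+1); under {B} K still reaches {D,J,T} ∋ D.
{J,T}: K⊥D given {J,T} in G with K→· removed — back-door holds.
P(D|do(K)) = Σ_{J,T} P(D|K,J,T)·P(J,T).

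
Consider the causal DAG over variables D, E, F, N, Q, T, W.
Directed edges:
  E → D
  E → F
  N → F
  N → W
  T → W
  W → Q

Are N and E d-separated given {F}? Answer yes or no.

No — N and E are d-connected given {F}.

Bayes-Ball from N | {F} reaches {D,E,Q,W}.
E ∈ reach(N|{F}) ⇒ N ⊥̸ E | {F}.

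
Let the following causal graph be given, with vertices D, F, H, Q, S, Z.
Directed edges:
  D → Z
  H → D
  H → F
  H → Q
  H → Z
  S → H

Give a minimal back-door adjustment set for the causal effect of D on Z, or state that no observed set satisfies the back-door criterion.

D→Z: minimal back-door set {H}.

desc(D)\{D}={Z}; candidates ⊆ {F,H,Q,S}.
size 0: {}; under {} D still reaches {F,H,Q,S,Z} ∋ Z.
{H}: D⊥Z given {H} in G with D→· removed — back-door holds.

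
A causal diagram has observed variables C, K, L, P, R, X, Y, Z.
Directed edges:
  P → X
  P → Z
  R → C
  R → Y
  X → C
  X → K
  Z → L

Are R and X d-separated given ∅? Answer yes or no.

Bayes-Ball from R | ∅ reaches {C,Y}.
X ∉ reach(R|∅) ⇒ R ⊥ X | ∅.

Yes — R ⊥ X | ∅.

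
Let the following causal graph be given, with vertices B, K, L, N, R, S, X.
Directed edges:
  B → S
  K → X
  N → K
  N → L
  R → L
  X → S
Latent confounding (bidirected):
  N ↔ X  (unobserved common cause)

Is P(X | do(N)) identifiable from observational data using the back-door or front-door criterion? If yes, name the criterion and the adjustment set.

desc(N)\{N}={K,L,S,X}; candidates ⊆ {B,R}.
N↔X: latent back-door arc(s) into N.
size 0: {}; under {} N still reaches {S,X} ∋ X.
size 1: {B}, {R}; under {B} N still reaches {S,X} ∋ X.
size 2: {B,R}; under {B,R} N still reaches {S,X} ∋ X.
N↔X cannot be blocked by any observed set — no back-door set.
{K}: (i) intercepts every directed N→X path; (ii) no back-door N→{K}; (iii) {N} blocks every back-door {K}→X. Front-door holds.
P(X|do(N)) = Σ_{K} P(K|N) Σ_{N'} P(X|K,N')P(N').

P(X|do(N)): frontdoor, adjust for {K}.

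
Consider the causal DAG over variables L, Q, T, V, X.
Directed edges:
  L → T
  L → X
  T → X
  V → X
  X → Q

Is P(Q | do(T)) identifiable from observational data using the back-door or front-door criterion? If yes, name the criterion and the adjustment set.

P(Q|do(T)): backdoor, adjust for {L}.

desc(T)\{T}={Q,X}; candidates ⊆ {L,V}.
size 0: {}; under {} T still reaches {L,Q,X} ∋ Q.
{L}: T⊥Q given {L} in G with T→· removed — back-door holds.
P(Q|do(T)) = Σ_{L} P(Q|T,L)·P(L).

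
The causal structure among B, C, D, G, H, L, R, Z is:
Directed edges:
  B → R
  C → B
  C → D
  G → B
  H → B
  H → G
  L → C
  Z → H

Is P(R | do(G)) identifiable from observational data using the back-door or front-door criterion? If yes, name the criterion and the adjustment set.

desc(G)\{G}={B,R}; candidates ⊆ {C,D,H,L,Z}.
size 0: {}; under {} G still reaches {B,H,R,Z} ∋ R.
{H}: G⊥R given {H} in G with G→· removed — back-door holds.
P(R|do(G)) = Σ_{H} P(R|G,H)·P(H).

P(R|do(G)): backdoor, adjust for {H}.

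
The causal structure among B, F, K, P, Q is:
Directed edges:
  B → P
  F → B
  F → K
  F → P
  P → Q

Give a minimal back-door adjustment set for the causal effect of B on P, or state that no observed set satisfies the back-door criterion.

B→P: minimal back-door set {F}.

desc(B)\{B}={P,Q}; candidates ⊆ {F,K}.
size 0: {}; under {} B still reaches {F,K,P,Q} ∋ P.
{F}: B⊥P given {F} in G with B→· removed — back-door holds.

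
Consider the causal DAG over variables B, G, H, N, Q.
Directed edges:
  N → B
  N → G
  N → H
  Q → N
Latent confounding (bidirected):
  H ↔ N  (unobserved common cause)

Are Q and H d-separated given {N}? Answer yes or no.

No — Q and H are d-connected given {N}.

Bayes-Ball from Q | {N} reaches {H}.
H ∈ reach(Q|{N}) ⇒ Q ⊥̸ H | {N}.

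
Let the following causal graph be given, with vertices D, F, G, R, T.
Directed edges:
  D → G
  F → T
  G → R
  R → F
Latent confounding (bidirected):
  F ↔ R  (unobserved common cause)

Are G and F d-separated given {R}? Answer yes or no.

Bayes-Ball from G | {R} reaches {D,F,T}.
F ∈ reach(G|{R}) ⇒ G ⊥̸ F | {R}.

No — G and F are d-connected given {R}.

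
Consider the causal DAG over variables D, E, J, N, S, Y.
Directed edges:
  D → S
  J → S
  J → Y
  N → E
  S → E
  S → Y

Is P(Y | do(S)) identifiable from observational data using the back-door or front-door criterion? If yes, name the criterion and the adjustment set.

P(Y|do(S)): backdoor, adjust for {J}.

desc(S)\{S}={E,Y}; candidates ⊆ {D,J,N}.
size 0: {}; under {} S still reaches {D,J,Y} ∋ Y.
{J}: S⊥Y given {J} in G with S→· removed — back-door holds.
P(Y|do(S)) = Σ_{J} P(Y|S,J)·P(J).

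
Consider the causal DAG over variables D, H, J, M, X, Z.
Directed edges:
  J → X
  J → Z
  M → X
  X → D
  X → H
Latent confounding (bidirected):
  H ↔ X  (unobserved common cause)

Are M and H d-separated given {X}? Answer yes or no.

No — M and H are d-connected given {X}.

Bayes-Ball from M | {X} reaches {H,J,Z}.
H ∈ reach(M|{X}) ⇒ M ⊥̸ H | {X}.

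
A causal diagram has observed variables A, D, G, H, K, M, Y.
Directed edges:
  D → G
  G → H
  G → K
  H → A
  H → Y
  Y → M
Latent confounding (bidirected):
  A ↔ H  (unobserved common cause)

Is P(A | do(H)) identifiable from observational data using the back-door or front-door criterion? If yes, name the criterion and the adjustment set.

desc(H)\{H}={A,M,Y}; candidates ⊆ {D,G,K}.
H↔A: latent back-door arc(s) into H.
size 0: {}; under {} H still reaches {A,D,G,K} ∋ A.
size 1: {D}, {G}, {K}; under {D} H still reaches {A,G,K} ∋ A.
size 2: {D,G}, {D,K}, {G,K}; under {D,G} H still reaches {A} ∋ A.
H↔A cannot be blocked by any observed set — no back-door set.
No mediator lies on a directed H→…→A path.
Neither criterion identifies P(A|do(H)) in this graph.

P(A|do(H)): not identifiable (no BD/FD set).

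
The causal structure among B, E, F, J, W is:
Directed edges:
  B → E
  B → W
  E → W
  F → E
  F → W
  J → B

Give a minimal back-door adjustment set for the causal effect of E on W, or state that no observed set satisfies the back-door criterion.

E→W: minimal back-door set {B, F}.

desc(E)\{E}={W}; candidates ⊆ {B,F,J}.
size 0: {}; under {} E still reaches {B,F,J,W} ∋ W.
size 1: {B}, {F}, {J}; under {B} E still reaches {F,W} ∋ W.
{B,F}: E⊥W given {B,F} in G with E→· removed — back-door holds.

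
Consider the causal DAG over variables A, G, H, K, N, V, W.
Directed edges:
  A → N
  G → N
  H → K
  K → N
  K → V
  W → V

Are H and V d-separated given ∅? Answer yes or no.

Bayes-Ball from H | ∅ reaches {K,N,V}.
V ∈ reach(H|∅) ⇒ H ⊥̸ V | ∅.

No — H and V are d-connected given ∅.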